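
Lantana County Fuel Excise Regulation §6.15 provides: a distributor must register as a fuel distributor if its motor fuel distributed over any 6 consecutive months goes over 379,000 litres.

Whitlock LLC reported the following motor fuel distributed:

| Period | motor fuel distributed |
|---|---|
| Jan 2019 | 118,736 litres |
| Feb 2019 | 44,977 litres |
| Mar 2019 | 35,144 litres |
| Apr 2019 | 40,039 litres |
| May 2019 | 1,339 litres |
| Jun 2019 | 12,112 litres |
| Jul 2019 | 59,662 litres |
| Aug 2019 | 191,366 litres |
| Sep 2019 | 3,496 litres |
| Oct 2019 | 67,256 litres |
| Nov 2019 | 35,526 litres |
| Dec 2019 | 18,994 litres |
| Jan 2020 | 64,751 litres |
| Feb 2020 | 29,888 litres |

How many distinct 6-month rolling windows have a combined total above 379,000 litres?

1

Jan 2019–Jun 2019: 118,736 litres + 44,977 litres + 35,144 litres + 40,039 litres + 1,339 litres + 12,112 litres = 252,347 litres (under)
Feb 2019–Jul 2019: 44,977 litres + 35,144 litres + 40,039 litres + 1,339 litres + 12,112 litres + 59,662 litres = 193,273 litres (under)
Mar 2019–Aug 2019: 35,144 litres + 40,039 litres + 1,339 litres + 12,112 litres + 59,662 litres + 191,366 litres = 339,662 litres (under)
Apr 2019–Sep 2019: 40,039 litres + 1,339 litres + 12,112 litres + 59,662 litres + 191,366 litres + 3,496 litres = 308,014 litres (under)
May 2019–Oct 2019: 1,339 litres + 12,112 litres + 59,662 litres + 191,366 litres + 3,496 litres + 67,256 litres = 335,231 litres (under)
Jun 2019–Nov 2019: 12,112 litres + 59,662 litres + 191,366 litres + 3,496 litres + 67,256 litres + 35,526 litres = 369,418 litres (under)
Jul 2019–Dec 2019: 59,662 litres + 191,366 litres + 3,496 litres + 67,256 litres + 35,526 litres + 18,994 litres = 376,300 litres (under)
Aug 2019–Jan 2020: 191,366 litres + 3,496 litres + 67,256 litres + 35,526 litres + 18,994 litres + 64,751 litres = 381,389 litres (over)
Sep 2019–Feb 2020: 3,496 litres + 67,256 litres + 35,526 litres + 18,994 litres + 64,751 litres + 29,888 litres = 219,911 litres (under)
1 window exceeds the threshold.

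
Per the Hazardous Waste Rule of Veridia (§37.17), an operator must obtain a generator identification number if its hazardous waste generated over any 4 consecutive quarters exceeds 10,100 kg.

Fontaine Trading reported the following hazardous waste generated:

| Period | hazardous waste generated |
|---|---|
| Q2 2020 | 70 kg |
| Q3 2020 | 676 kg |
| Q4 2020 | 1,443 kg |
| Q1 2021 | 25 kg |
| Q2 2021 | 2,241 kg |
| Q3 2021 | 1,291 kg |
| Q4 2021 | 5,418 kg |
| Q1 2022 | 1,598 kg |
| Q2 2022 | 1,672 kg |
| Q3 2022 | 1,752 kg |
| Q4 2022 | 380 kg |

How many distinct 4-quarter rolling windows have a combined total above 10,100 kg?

Q2 2020–Q1 2021: 70 kg + 676 kg + 1,443 kg + 25 kg = 2,214 kg (under)
Q3 2020–Q2 2021: 676 kg + 1,443 kg + 25 kg + 2,241 kg = 4,385 kg (under)
Q4 2020–Q3 2021: 1,443 kg + 25 kg + 2,241 kg + 1,291 kg = 5,000 kg (under)
Q1 2021–Q4 2021: 25 kg + 2,241 kg + 1,291 kg + 5,418 kg = 8,975 kg (under)
Q2 2021–Q1 2022: 2,241 kg + 1,291 kg + 5,418 kg + 1,598 kg = 10,548 kg (over)
Q3 2021–Q2 2022: 1,291 kg + 5,418 kg + 1,598 kg + 1,672 kg = 9,979 kg (under)
Q4 2021–Q3 2022: 5,418 kg + 1,598 kg + 1,672 kg + 1,752 kg = 10,440 kg (over)
Q1 2022–Q4 2022: 1,598 kg + 1,672 kg + 1,752 kg + 380 kg = 5,402 kg (under)
2 windows exceed the threshold.

2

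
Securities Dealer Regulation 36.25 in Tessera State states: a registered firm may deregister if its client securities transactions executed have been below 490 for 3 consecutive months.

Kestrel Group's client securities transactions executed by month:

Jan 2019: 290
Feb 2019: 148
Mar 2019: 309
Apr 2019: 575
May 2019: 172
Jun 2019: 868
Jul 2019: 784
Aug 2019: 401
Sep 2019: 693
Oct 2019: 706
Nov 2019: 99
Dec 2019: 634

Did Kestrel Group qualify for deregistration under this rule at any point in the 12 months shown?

Yes

Months below 490: Jan 2019, Feb 2019, Mar 2019, May 2019, Aug 2019, Nov 2019.
Longest run of consecutive months below the threshold: 3.
3 ≥ 3, so Kestrel Group became eligible.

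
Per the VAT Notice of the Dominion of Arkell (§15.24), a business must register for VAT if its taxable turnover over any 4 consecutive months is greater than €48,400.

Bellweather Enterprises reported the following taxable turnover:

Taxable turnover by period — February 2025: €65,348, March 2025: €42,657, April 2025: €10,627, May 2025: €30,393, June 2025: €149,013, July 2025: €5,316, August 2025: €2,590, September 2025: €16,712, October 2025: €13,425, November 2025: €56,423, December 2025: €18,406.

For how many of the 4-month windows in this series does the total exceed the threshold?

7

February 2025–May 2025: €65,348 + €42,657 + €10,627 + €30,393 = €149,025 (over)
March 2025–June 2025: €42,657 + €10,627 + €30,393 + €149,013 = €232,690 (over)
April 2025–July 2025: €10,627 + €30,393 + €149,013 + €5,316 = €195,349 (over)
May 2025–August 2025: €30,393 + €149,013 + €5,316 + €2,590 = €187,312 (over)
June 2025–September 2025: €149,013 + €5,316 + €2,590 + €16,712 = €173,631 (over)
July 2025–October 2025: €5,316 + €2,590 + €16,712 + €13,425 = €38,043 (under)
August 2025–November 2025: €2,590 + €16,712 + €13,425 + €56,423 = €89,150 (over)
September 2025–December 2025: €16,712 + €13,425 + €56,423 + €18,406 = €104,966 (over)
7 windows exceed the threshold.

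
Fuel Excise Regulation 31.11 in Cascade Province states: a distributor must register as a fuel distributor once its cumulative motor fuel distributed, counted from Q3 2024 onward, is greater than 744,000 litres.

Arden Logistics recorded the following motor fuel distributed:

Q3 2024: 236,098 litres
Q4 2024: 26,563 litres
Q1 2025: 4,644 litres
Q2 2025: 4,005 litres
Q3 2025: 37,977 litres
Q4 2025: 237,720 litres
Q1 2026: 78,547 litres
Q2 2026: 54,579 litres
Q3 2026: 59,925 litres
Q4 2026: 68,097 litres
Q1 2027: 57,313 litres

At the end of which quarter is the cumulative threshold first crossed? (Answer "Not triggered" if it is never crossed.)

Q4 2026

Through Q3 2024: 236,098 litres
Through Q4 2024: 262,661 litres
Through Q1 2025: 267,305 litres
Through Q2 2025: 271,310 litres
Through Q3 2025: 309,287 litres
Through Q4 2025: 547,007 litres
Through Q1 2026: 625,554 litres
Through Q2 2026: 680,133 litres
Through Q3 2026: 740,058 litres
Through Q4 2026: 808,155 litres ← exceeds threshold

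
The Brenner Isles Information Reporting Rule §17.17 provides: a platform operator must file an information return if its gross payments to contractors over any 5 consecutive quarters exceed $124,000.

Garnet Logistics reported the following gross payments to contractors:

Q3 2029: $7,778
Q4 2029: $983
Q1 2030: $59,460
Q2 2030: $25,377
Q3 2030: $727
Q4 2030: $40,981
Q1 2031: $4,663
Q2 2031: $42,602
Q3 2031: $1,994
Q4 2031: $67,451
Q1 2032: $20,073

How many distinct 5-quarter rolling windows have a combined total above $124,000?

4

Q3 2029–Q3 2030: $7,778 + $983 + $59,460 + $25,377 + $727 = $94,325 (under)
Q4 2029–Q4 2030: $983 + $59,460 + $25,377 + $727 + $40,981 = $127,528 (over)
Q1 2030–Q1 2031: $59,460 + $25,377 + $727 + $40,981 + $4,663 = $131,208 (over)
Q2 2030–Q2 2031: $25,377 + $727 + $40,981 + $4,663 + $42,602 = $114,350 (under)
Q3 2030–Q3 2031: $727 + $40,981 + $4,663 + $42,602 + $1,994 = $90,967 (under)
Q4 2030–Q4 2031: $40,981 + $4,663 + $42,602 + $1,994 + $67,451 = $157,691 (over)
Q1 2031–Q1 2032: $4,663 + $42,602 + $1,994 + $67,451 + $20,073 = $136,783 (over)
4 windows exceed the threshold.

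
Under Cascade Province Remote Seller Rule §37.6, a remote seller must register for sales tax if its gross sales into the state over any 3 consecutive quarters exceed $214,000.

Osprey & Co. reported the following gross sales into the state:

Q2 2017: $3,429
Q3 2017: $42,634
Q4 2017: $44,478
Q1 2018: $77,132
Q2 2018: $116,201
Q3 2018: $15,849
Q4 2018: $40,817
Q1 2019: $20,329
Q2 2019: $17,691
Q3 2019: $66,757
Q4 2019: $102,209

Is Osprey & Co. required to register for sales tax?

Yes

Q2 2017–Q4 2017: $3,429 + $42,634 + $44,478 = $90,541 (under)
Q3 2017–Q1 2018: $42,634 + $44,478 + $77,132 = $164,244 (under)
Q4 2017–Q2 2018: $44,478 + $77,132 + $116,201 = $237,811 (over)
Q1 2018–Q3 2018: $77,132 + $116,201 + $15,849 = $209,182 (under)
Q2 2018–Q4 2018: $116,201 + $15,849 + $40,817 = $172,867 (under)
Q3 2018–Q1 2019: $15,849 + $40,817 + $20,329 = $76,995 (under)
Q4 2018–Q2 2019: $40,817 + $20,329 + $17,691 = $78,837 (under)
Q1 2019–Q3 2019: $20,329 + $17,691 + $66,757 = $104,777 (under)
Q2 2019–Q4 2019: $17,691 + $66,757 + $102,209 = $186,657 (under)
At least one window exceeds $214,000.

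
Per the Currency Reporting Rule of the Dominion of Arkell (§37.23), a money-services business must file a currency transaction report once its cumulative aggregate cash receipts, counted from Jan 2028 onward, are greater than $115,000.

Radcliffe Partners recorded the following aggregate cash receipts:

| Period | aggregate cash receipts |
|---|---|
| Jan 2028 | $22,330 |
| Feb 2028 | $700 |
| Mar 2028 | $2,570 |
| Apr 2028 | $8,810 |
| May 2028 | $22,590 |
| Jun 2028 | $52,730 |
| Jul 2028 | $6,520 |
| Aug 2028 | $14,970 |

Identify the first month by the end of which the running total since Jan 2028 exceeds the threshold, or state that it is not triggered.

Through Jan 2028: $22,330
Through Feb 2028: $23,030
Through Mar 2028: $25,600
Through Apr 2028: $34,410
Through May 2028: $57,000
Through Jun 2028: $109,730
Through Jul 2028: $116,250 ← exceeds threshold

Jul 2028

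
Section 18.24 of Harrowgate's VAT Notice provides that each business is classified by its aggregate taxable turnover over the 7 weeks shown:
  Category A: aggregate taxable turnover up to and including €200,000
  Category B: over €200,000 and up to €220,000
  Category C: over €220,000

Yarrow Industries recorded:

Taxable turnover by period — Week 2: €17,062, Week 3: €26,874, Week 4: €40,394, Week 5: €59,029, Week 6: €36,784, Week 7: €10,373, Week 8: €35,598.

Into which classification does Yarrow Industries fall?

Category C

Aggregate taxable turnover: €17,062 + €26,874 + €40,394 + €59,029 + €36,784 + €10,373 + €35,598 = €226,114.
€226,114 > €220,000, so Category C applies.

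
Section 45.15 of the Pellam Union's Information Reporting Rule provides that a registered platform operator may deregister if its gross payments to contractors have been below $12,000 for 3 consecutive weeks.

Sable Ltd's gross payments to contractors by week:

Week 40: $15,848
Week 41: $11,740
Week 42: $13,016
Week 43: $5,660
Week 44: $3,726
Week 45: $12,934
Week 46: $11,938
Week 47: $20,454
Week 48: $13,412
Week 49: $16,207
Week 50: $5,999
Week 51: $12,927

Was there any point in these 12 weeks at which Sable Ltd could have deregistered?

No

Weeks below $12,000: Week 41, Week 43, Week 44, Week 46, Week 50.
Longest run of consecutive weeks below the threshold: 2.
2 < 3, so Sable Ltd never became eligible.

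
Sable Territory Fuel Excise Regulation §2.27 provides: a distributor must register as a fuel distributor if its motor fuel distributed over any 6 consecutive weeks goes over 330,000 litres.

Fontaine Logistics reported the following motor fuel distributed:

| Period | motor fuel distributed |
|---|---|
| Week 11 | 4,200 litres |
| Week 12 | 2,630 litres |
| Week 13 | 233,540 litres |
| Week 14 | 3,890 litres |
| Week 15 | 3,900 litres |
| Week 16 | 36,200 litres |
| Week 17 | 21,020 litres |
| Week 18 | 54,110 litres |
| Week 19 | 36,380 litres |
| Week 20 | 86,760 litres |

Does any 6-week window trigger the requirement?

Week 11–Week 16: 4,200 litres + 2,630 litres + 233,540 litres + 3,890 litres + 3,900 litres + 36,200 litres = 284,360 litres (under)
Week 12–Week 17: 2,630 litres + 233,540 litres + 3,890 litres + 3,900 litres + 36,200 litres + 21,020 litres = 301,180 litres (under)
Week 13–Week 18: 233,540 litres + 3,890 litres + 3,900 litres + 36,200 litres + 21,020 litres + 54,110 litres = 352,660 litres (over)
Week 14–Week 19: 3,890 litres + 3,900 litres + 36,200 litres + 21,020 litres + 54,110 litres + 36,380 litres = 155,500 litres (under)
Week 15–Week 20: 3,900 litres + 36,200 litres + 21,020 litres + 54,110 litres + 36,380 litres + 86,760 litres = 238,370 litres (under)
At least one window exceeds 330,000 litres.

Yes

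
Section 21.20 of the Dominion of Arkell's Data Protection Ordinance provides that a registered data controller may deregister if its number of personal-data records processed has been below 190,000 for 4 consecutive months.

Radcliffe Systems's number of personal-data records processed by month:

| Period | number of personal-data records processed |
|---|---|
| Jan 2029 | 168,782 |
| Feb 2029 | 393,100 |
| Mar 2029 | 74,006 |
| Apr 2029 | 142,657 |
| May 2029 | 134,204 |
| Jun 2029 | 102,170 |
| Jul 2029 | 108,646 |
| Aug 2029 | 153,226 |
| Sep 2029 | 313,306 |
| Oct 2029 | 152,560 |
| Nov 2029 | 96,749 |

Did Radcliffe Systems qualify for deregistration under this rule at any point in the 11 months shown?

Yes

Months below 190,000: Jan 2029, Mar 2029, Apr 2029, May 2029, Jun 2029, Jul 2029, Aug 2029, Oct 2029, Nov 2029.
Longest run of consecutive months below the threshold: 6.
6 ≥ 4, so Radcliffe Systems became eligible.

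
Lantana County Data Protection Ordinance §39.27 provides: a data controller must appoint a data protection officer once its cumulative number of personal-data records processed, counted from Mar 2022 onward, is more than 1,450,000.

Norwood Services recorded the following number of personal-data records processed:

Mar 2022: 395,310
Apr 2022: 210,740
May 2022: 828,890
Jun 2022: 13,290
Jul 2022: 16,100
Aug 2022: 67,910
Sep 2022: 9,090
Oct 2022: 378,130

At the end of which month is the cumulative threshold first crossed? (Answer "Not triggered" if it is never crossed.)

Through Mar 2022: 395,310
Through Apr 2022: 606,050
Through May 2022: 1,434,940
Through Jun 2022: 1,448,230
Through Jul 2022: 1,464,330 ← exceeds threshold

Jul 2022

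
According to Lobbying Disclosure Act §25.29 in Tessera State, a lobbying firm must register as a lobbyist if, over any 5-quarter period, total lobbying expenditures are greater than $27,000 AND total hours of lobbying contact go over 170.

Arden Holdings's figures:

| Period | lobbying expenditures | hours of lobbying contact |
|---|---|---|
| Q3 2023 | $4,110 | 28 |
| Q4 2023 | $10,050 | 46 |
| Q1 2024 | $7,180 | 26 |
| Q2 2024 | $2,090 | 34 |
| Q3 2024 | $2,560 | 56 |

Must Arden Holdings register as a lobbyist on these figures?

Total lobbying expenditures: $4,110 + $10,050 + $7,180 + $2,090 + $2,560 = $25,990 (≤ $27,000).
Total hours of lobbying contact: 28 + 46 + 26 + 34 + 56 = 190 (> 170).
The test is 'and': the rule requires both, and at least one is not exceeded.

No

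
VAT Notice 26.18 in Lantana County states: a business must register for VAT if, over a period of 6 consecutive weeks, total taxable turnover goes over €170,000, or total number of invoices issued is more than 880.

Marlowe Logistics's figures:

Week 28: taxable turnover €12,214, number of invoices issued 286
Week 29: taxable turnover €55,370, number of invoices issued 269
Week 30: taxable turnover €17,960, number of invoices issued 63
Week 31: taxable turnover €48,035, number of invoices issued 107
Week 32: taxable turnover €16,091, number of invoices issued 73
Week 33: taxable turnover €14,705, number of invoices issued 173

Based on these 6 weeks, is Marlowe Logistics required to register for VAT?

Yes

Total taxable turnover: €12,214 + €55,370 + €17,960 + €48,035 + €16,091 + €14,705 = €164,375 (≤ €170,000).
Total number of invoices issued: 286 + 269 + 63 + 107 + 73 + 173 = 971 (> 880).
The test is 'or': at least one threshold is exceeded.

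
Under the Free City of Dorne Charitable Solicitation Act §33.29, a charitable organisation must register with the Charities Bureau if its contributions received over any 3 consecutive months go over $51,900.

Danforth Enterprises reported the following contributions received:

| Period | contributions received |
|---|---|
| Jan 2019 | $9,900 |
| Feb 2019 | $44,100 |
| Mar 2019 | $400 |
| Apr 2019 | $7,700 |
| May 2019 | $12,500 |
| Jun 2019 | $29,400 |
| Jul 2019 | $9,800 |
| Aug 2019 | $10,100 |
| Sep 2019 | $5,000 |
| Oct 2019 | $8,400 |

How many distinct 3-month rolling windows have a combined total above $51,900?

Jan 2019–Mar 2019: $9,900 + $44,100 + $400 = $54,400 (over)
Feb 2019–Apr 2019: $44,100 + $400 + $7,700 = $52,200 (over)
Mar 2019–May 2019: $400 + $7,700 + $12,500 = $20,600 (under)
Apr 2019–Jun 2019: $7,700 + $12,500 + $29,400 = $49,600 (under)
May 2019–Jul 2019: $12,500 + $29,400 + $9,800 = $51,700 (under)
Jun 2019–Aug 2019: $29,400 + $9,800 + $10,100 = $49,300 (under)
Jul 2019–Sep 2019: $9,800 + $10,100 + $5,000 = $24,900 (under)
Aug 2019–Oct 2019: $10,100 + $5,000 + $8,400 = $23,500 (under)
2 windows exceed the threshold.

2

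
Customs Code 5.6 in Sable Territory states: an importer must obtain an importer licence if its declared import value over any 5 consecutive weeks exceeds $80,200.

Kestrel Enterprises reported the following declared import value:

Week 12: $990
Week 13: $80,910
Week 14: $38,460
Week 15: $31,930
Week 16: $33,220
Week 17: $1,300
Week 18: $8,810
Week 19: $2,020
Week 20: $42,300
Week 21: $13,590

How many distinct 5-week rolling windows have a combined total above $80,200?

4

Week 12–Week 16: $990 + $80,910 + $38,460 + $31,930 + $33,220 = $185,510 (over)
Week 13–Week 17: $80,910 + $38,460 + $31,930 + $33,220 + $1,300 = $185,820 (over)
Week 14–Week 18: $38,460 + $31,930 + $33,220 + $1,300 + $8,810 = $113,720 (over)
Week 15–Week 19: $31,930 + $33,220 + $1,300 + $8,810 + $2,020 = $77,280 (under)
Week 16–Week 20: $33,220 + $1,300 + $8,810 + $2,020 + $42,300 = $87,650 (over)
Week 17–Week 21: $1,300 + $8,810 + $2,020 + $42,300 + $13,590 = $68,020 (under)
4 windows exceed the threshold.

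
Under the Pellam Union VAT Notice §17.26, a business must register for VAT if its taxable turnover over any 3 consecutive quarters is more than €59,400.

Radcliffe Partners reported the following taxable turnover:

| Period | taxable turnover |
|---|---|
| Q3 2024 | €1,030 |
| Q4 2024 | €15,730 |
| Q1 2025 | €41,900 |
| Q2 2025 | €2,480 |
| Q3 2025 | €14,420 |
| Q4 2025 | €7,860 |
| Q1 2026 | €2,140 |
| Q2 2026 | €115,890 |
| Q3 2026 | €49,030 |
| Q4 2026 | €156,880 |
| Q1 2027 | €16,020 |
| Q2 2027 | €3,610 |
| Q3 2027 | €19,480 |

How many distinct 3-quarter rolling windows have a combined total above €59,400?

Q3 2024–Q1 2025: €1,030 + €15,730 + €41,900 = €58,660 (under)
Q4 2024–Q2 2025: €15,730 + €41,900 + €2,480 = €60,110 (over)
Q1 2025–Q3 2025: €41,900 + €2,480 + €14,420 = €58,800 (under)
Q2 2025–Q4 2025: €2,480 + €14,420 + €7,860 = €24,760 (under)
Q3 2025–Q1 2026: €14,420 + €7,860 + €2,140 = €24,420 (under)
Q4 2025–Q2 2026: €7,860 + €2,140 + €115,890 = €125,890 (over)
Q1 2026–Q3 2026: €2,140 + €115,890 + €49,030 = €167,060 (over)
Q2 2026–Q4 2026: €115,890 + €49,030 + €156,880 = €321,800 (over)
Q3 2026–Q1 2027: €49,030 + €156,880 + €16,020 = €221,930 (over)
Q4 2026–Q2 2027: €156,880 + €16,020 + €3,610 = €176,510 (over)
Q1 2027–Q3 2027: €16,020 + €3,610 + €19,480 = €39,110 (under)
6 windows exceed the threshold.

6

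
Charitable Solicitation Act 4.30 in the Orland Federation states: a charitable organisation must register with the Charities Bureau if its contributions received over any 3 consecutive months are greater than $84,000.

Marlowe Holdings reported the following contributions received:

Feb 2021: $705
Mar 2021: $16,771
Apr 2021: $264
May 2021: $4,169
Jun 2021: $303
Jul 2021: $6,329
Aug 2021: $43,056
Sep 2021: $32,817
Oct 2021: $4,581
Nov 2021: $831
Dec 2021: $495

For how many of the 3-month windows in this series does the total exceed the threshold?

0

Feb 2021–Apr 2021: $705 + $16,771 + $264 = $17,740 (under)
Mar 2021–May 2021: $16,771 + $264 + $4,169 = $21,204 (under)
Apr 2021–Jun 2021: $264 + $4,169 + $303 = $4,736 (under)
May 2021–Jul 2021: $4,169 + $303 + $6,329 = $10,801 (under)
Jun 2021–Aug 2021: $303 + $6,329 + $43,056 = $49,688 (under)
Jul 2021–Sep 2021: $6,329 + $43,056 + $32,817 = $82,202 (under)
Aug 2021–Oct 2021: $43,056 + $32,817 + $4,581 = $80,454 (under)
Sep 2021–Nov 2021: $32,817 + $4,581 + $831 = $38,229 (under)
Oct 2021–Dec 2021: $4,581 + $831 + $495 = $5,907 (under)
0 windows exceed the threshold.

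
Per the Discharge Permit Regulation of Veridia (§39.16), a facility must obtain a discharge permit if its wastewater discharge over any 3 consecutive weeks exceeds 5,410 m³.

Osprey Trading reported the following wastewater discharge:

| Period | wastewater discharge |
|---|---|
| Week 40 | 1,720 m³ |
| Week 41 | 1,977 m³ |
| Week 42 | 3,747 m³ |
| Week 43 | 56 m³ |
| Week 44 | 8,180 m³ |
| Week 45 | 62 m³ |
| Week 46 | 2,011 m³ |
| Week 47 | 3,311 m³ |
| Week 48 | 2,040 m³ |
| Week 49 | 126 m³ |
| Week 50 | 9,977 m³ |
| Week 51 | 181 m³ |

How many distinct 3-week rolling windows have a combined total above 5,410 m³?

Week 40–Week 42: 1,720 m³ + 1,977 m³ + 3,747 m³ = 7,444 m³ (over)
Week 41–Week 43: 1,977 m³ + 3,747 m³ + 56 m³ = 5,780 m³ (over)
Week 42–Week 44: 3,747 m³ + 56 m³ + 8,180 m³ = 11,983 m³ (over)
Week 43–Week 45: 56 m³ + 8,180 m³ + 62 m³ = 8,298 m³ (over)
Week 44–Week 46: 8,180 m³ + 62 m³ + 2,011 m³ = 10,253 m³ (over)
Week 45–Week 47: 62 m³ + 2,011 m³ + 3,311 m³ = 5,384 m³ (under)
Week 46–Week 48: 2,011 m³ + 3,311 m³ + 2,040 m³ = 7,362 m³ (over)
Week 47–Week 49: 3,311 m³ + 2,040 m³ + 126 m³ = 5,477 m³ (over)
Week 48–Week 50: 2,040 m³ + 126 m³ + 9,977 m³ = 12,143 m³ (over)
Week 49–Week 51: 126 m³ + 9,977 m³ + 181 m³ = 10,284 m³ (over)
9 windows exceed the threshold.

9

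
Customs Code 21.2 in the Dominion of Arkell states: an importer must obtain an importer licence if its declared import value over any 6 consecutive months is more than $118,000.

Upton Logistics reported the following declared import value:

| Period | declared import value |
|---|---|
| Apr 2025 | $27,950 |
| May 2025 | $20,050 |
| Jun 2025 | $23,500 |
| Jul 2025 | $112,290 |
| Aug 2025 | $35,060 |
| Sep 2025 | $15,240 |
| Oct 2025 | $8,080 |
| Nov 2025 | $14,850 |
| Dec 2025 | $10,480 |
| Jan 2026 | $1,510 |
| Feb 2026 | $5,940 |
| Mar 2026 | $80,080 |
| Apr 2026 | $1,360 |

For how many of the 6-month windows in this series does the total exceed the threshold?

Apr 2025–Sep 2025: $27,950 + $20,050 + $23,500 + $112,290 + $35,060 + $15,240 = $234,090 (over)
May 2025–Oct 2025: $20,050 + $23,500 + $112,290 + $35,060 + $15,240 + $8,080 = $214,220 (over)
Jun 2025–Nov 2025: $23,500 + $112,290 + $35,060 + $15,240 + $8,080 + $14,850 = $209,020 (over)
Jul 2025–Dec 2025: $112,290 + $35,060 + $15,240 + $8,080 + $14,850 + $10,480 = $196,000 (over)
Aug 2025–Jan 2026: $35,060 + $15,240 + $8,080 + $14,850 + $10,480 + $1,510 = $85,220 (under)
Sep 2025–Feb 2026: $15,240 + $8,080 + $14,850 + $10,480 + $1,510 + $5,940 = $56,100 (under)
Oct 2025–Mar 2026: $8,080 + $14,850 + $10,480 + $1,510 + $5,940 + $80,080 = $120,940 (over)
Nov 2025–Apr 2026: $14,850 + $10,480 + $1,510 + $5,940 + $80,080 + $1,360 = $114,220 (under)
5 windows exceed the threshold.

5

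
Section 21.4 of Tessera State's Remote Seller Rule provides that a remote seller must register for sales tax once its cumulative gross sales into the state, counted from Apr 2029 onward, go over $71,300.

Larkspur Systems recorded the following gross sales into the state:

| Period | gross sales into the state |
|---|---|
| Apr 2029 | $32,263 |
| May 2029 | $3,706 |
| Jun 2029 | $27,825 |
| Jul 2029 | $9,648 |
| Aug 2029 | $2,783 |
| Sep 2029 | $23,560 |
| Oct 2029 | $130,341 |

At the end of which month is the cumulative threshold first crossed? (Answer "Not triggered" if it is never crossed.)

Jul 2029

Through Apr 2029: $32,263
Through May 2029: $35,969
Through Jun 2029: $63,794
Through Jul 2029: $73,442 ← exceeds threshold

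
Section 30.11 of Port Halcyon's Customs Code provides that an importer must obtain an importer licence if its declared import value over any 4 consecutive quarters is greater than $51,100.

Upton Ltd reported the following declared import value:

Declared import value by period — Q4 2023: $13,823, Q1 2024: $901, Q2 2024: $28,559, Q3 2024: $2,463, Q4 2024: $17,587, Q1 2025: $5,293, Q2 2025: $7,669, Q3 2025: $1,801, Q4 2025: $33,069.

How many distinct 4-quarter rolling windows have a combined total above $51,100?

Q4 2023–Q3 2024: $13,823 + $901 + $28,559 + $2,463 = $45,746 (under)
Q1 2024–Q4 2024: $901 + $28,559 + $2,463 + $17,587 = $49,510 (under)
Q2 2024–Q1 2025: $28,559 + $2,463 + $17,587 + $5,293 = $53,902 (over)
Q3 2024–Q2 2025: $2,463 + $17,587 + $5,293 + $7,669 = $33,012 (under)
Q4 2024–Q3 2025: $17,587 + $5,293 + $7,669 + $1,801 = $32,350 (under)
Q1 2025–Q4 2025: $5,293 + $7,669 + $1,801 + $33,069 = $47,832 (under)
1 window exceeds the threshold.

1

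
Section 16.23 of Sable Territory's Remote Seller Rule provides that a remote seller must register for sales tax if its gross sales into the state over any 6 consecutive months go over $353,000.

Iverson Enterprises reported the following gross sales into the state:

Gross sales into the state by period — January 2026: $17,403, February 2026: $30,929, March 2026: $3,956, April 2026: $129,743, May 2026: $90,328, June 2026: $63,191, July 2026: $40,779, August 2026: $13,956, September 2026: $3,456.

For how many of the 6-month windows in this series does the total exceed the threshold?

January 2026–June 2026: $17,403 + $30,929 + $3,956 + $129,743 + $90,328 + $63,191 = $335,550 (under)
February 2026–July 2026: $30,929 + $3,956 + $129,743 + $90,328 + $63,191 + $40,779 = $358,926 (over)
March 2026–August 2026: $3,956 + $129,743 + $90,328 + $63,191 + $40,779 + $13,956 = $341,953 (under)
April 2026–September 2026: $129,743 + $90,328 + $63,191 + $40,779 + $13,956 + $3,456 = $341,453 (under)
1 window exceeds the threshold.

1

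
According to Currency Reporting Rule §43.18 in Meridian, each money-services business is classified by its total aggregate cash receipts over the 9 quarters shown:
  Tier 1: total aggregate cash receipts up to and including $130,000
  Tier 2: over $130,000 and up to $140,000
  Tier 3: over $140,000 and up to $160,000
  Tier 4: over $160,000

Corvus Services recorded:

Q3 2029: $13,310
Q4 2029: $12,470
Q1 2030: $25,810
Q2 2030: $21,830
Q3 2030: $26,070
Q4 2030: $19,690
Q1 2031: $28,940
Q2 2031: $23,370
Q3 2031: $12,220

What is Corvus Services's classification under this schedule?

Tier 4

Total aggregate cash receipts: $13,310 + $12,470 + $25,810 + $21,830 + $26,070 + $19,690 + $28,940 + $23,370 + $12,220 = $183,710.
$183,710 > $160,000, so Tier 4 applies.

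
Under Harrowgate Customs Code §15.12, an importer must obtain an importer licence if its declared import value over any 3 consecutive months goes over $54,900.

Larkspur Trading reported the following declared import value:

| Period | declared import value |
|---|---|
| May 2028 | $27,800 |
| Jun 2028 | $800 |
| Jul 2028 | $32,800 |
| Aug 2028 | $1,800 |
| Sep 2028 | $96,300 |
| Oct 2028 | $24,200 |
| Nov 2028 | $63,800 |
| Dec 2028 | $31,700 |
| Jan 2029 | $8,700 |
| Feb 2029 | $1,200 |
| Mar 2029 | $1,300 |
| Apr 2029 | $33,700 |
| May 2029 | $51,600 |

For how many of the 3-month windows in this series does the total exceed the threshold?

May 2028–Jul 2028: $27,800 + $800 + $32,800 = $61,400 (over)
Jun 2028–Aug 2028: $800 + $32,800 + $1,800 = $35,400 (under)
Jul 2028–Sep 2028: $32,800 + $1,800 + $96,300 = $130,900 (over)
Aug 2028–Oct 2028: $1,800 + $96,300 + $24,200 = $122,300 (over)
Sep 2028–Nov 2028: $96,300 + $24,200 + $63,800 = $184,300 (over)
Oct 2028–Dec 2028: $24,200 + $63,800 + $31,700 = $119,700 (over)
Nov 2028–Jan 2029: $63,800 + $31,700 + $8,700 = $104,200 (over)
Dec 2028–Feb 2029: $31,700 + $8,700 + $1,200 = $41,600 (under)
Jan 2029–Mar 2029: $8,700 + $1,200 + $1,300 = $11,200 (under)
Feb 2029–Apr 2029: $1,200 + $1,300 + $33,700 = $36,200 (under)
Mar 2029–May 2029: $1,300 + $33,700 + $51,600 = $86,600 (over)
7 windows exceed the threshold.

7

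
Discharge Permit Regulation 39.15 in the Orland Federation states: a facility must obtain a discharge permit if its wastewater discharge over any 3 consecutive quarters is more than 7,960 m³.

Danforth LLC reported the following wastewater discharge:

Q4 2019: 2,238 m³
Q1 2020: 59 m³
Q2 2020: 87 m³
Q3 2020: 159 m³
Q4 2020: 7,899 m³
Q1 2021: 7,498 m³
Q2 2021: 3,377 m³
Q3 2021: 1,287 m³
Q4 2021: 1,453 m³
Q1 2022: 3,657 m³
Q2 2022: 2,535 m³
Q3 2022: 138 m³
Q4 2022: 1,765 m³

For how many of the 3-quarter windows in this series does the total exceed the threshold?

Q4 2019–Q2 2020: 2,238 m³ + 59 m³ + 87 m³ = 2,384 m³ (under)
Q1 2020–Q3 2020: 59 m³ + 87 m³ + 159 m³ = 305 m³ (under)
Q2 2020–Q4 2020: 87 m³ + 159 m³ + 7,899 m³ = 8,145 m³ (over)
Q3 2020–Q1 2021: 159 m³ + 7,899 m³ + 7,498 m³ = 15,556 m³ (over)
Q4 2020–Q2 2021: 7,899 m³ + 7,498 m³ + 3,377 m³ = 18,774 m³ (over)
Q1 2021–Q3 2021: 7,498 m³ + 3,377 m³ + 1,287 m³ = 12,162 m³ (over)
Q2 2021–Q4 2021: 3,377 m³ + 1,287 m³ + 1,453 m³ = 6,117 m³ (under)
Q3 2021–Q1 2022: 1,287 m³ + 1,453 m³ + 3,657 m³ = 6,397 m³ (under)
Q4 2021–Q2 2022: 1,453 m³ + 3,657 m³ + 2,535 m³ = 7,645 m³ (under)
Q1 2022–Q3 2022: 3,657 m³ + 2,535 m³ + 138 m³ = 6,330 m³ (under)
Q2 2022–Q4 2022: 2,535 m³ + 138 m³ + 1,765 m³ = 4,438 m³ (under)
4 windows exceed the threshold.

4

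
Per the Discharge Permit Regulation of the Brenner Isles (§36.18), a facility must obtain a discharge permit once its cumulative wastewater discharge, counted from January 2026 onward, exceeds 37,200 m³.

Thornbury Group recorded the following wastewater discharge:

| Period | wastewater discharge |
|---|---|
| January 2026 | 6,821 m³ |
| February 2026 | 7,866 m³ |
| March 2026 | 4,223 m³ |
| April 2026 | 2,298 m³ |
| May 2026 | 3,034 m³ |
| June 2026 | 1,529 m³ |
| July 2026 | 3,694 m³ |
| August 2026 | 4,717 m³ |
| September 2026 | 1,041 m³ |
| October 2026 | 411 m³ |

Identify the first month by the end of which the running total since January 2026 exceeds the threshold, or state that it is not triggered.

Not triggered

Through January 2026: 6,821 m³
Through February 2026: 14,687 m³
Through March 2026: 18,910 m³
Through April 2026: 21,208 m³
Through May 2026: 24,242 m³
Through June 2026: 25,771 m³
Through July 2026: 29,465 m³
Through August 2026: 34,182 m³
Through September 2026: 35,223 m³
Through October 2026: 35,634 m³
Final cumulative total 35,634 m³ ≤ 37,200 m³; the threshold is never exceeded.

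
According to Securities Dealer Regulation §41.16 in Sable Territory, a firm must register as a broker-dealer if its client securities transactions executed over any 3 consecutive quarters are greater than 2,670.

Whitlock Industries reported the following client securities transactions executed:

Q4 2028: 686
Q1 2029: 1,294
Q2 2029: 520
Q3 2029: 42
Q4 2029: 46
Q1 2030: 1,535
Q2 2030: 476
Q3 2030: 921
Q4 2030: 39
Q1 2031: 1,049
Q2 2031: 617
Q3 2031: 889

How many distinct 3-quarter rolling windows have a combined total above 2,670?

1

Q4 2028–Q2 2029: 686 + 1,294 + 520 = 2,500 (under)
Q1 2029–Q3 2029: 1,294 + 520 + 42 = 1,856 (under)
Q2 2029–Q4 2029: 520 + 42 + 46 = 608 (under)
Q3 2029–Q1 2030: 42 + 46 + 1,535 = 1,623 (under)
Q4 2029–Q2 2030: 46 + 1,535 + 476 = 2,057 (under)
Q1 2030–Q3 2030: 1,535 + 476 + 921 = 2,932 (over)
Q2 2030–Q4 2030: 476 + 921 + 39 = 1,436 (under)
Q3 2030–Q1 2031: 921 + 39 + 1,049 = 2,009 (under)
Q4 2030–Q2 2031: 39 + 1,049 + 617 = 1,705 (under)
Q1 2031–Q3 2031: 1,049 + 617 + 889 = 2,555 (under)
1 window exceeds the threshold.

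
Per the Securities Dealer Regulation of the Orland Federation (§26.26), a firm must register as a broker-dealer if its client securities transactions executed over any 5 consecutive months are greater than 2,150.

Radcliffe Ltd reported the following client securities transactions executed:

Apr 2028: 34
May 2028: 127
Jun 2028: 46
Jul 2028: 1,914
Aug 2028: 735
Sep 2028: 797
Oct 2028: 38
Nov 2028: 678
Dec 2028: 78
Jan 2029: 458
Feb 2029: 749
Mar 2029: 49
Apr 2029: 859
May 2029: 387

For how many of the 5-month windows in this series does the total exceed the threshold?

7

Apr 2028–Aug 2028: 34 + 127 + 46 + 1,914 + 735 = 2,856 (over)
May 2028–Sep 2028: 127 + 46 + 1,914 + 735 + 797 = 3,619 (over)
Jun 2028–Oct 2028: 46 + 1,914 + 735 + 797 + 38 = 3,530 (over)
Jul 2028–Nov 2028: 1,914 + 735 + 797 + 38 + 678 = 4,162 (over)
Aug 2028–Dec 2028: 735 + 797 + 38 + 678 + 78 = 2,326 (over)
Sep 2028–Jan 2029: 797 + 38 + 678 + 78 + 458 = 2,049 (under)
Oct 2028–Feb 2029: 38 + 678 + 78 + 458 + 749 = 2,001 (under)
Nov 2028–Mar 2029: 678 + 78 + 458 + 749 + 49 = 2,012 (under)
Dec 2028–Apr 2029: 78 + 458 + 749 + 49 + 859 = 2,193 (over)
Jan 2029–May 2029: 458 + 749 + 49 + 859 + 387 = 2,502 (over)
7 windows exceed the threshold.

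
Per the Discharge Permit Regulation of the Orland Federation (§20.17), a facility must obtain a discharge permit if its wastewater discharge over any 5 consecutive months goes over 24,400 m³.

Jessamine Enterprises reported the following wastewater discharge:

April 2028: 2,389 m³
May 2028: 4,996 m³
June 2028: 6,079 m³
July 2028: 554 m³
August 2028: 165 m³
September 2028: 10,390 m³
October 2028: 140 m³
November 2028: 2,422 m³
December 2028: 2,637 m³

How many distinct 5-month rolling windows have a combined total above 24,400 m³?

0

April 2028–August 2028: 2,389 m³ + 4,996 m³ + 6,079 m³ + 554 m³ + 165 m³ = 14,183 m³ (under)
May 2028–September 2028: 4,996 m³ + 6,079 m³ + 554 m³ + 165 m³ + 10,390 m³ = 22,184 m³ (under)
June 2028–October 2028: 6,079 m³ + 554 m³ + 165 m³ + 10,390 m³ + 140 m³ = 17,328 m³ (under)
July 2028–November 2028: 554 m³ + 165 m³ + 10,390 m³ + 140 m³ + 2,422 m³ = 13,671 m³ (under)
August 2028–December 2028: 165 m³ + 10,390 m³ + 140 m³ + 2,422 m³ + 2,637 m³ = 15,754 m³ (under)
0 windows exceed the threshold.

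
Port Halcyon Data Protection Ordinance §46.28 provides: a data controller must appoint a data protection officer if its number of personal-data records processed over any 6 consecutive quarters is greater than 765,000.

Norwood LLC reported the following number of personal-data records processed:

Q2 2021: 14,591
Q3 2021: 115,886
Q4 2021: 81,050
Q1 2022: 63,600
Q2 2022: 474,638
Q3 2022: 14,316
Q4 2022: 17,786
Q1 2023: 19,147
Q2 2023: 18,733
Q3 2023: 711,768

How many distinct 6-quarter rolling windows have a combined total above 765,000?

Q2 2021–Q3 2022: 14,591 + 115,886 + 81,050 + 63,600 + 474,638 + 14,316 = 764,081 (under)
Q3 2021–Q4 2022: 115,886 + 81,050 + 63,600 + 474,638 + 14,316 + 17,786 = 767,276 (over)
Q4 2021–Q1 2023: 81,050 + 63,600 + 474,638 + 14,316 + 17,786 + 19,147 = 670,537 (under)
Q1 2022–Q2 2023: 63,600 + 474,638 + 14,316 + 17,786 + 19,147 + 18,733 = 608,220 (under)
Q2 2022–Q3 2023: 474,638 + 14,316 + 17,786 + 19,147 + 18,733 + 711,768 = 1,256,388 (over)
2 windows exceed the threshold.

2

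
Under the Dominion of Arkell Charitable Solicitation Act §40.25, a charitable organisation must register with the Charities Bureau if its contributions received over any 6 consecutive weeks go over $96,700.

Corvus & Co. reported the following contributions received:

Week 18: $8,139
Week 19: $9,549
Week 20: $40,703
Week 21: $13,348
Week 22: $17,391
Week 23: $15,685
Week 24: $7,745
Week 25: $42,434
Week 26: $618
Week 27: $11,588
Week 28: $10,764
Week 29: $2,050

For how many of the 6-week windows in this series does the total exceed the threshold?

Week 18–Week 23: $8,139 + $9,549 + $40,703 + $13,348 + $17,391 + $15,685 = $104,815 (over)
Week 19–Week 24: $9,549 + $40,703 + $13,348 + $17,391 + $15,685 + $7,745 = $104,421 (over)
Week 20–Week 25: $40,703 + $13,348 + $17,391 + $15,685 + $7,745 + $42,434 = $137,306 (over)
Week 21–Week 26: $13,348 + $17,391 + $15,685 + $7,745 + $42,434 + $618 = $97,221 (over)
Week 22–Week 27: $17,391 + $15,685 + $7,745 + $42,434 + $618 + $11,588 = $95,461 (under)
Week 23–Week 28: $15,685 + $7,745 + $42,434 + $618 + $11,588 + $10,764 = $88,834 (under)
Week 24–Week 29: $7,745 + $42,434 + $618 + $11,588 + $10,764 + $2,050 = $75,199 (under)
4 windows exceed the threshold.

4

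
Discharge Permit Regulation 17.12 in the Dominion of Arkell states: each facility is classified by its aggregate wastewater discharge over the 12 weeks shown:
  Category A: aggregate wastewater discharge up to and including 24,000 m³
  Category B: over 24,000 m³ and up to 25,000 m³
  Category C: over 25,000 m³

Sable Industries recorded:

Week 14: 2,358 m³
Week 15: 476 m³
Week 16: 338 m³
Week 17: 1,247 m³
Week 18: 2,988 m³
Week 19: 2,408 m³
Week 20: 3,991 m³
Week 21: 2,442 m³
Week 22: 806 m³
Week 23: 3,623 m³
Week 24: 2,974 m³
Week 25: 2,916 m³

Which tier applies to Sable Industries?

Category C

Aggregate wastewater discharge: 2,358 m³ + 476 m³ + 338 m³ + 1,247 m³ + 2,988 m³ + 2,408 m³ + 3,991 m³ + 2,442 m³ + 806 m³ + 3,623 m³ + 2,974 m³ + 2,916 m³ = 26,567 m³.
26,567 m³ > 25,000 m³, so Category C applies.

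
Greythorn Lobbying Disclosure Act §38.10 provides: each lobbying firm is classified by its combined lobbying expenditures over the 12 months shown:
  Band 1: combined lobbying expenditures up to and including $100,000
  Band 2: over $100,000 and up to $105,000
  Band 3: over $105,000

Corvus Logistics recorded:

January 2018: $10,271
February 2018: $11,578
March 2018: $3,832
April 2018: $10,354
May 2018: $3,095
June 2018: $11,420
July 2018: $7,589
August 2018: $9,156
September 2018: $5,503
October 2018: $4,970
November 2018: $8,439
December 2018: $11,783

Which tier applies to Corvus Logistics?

Combined lobbying expenditures: $10,271 + $11,578 + $3,832 + $10,354 + $3,095 + $11,420 + $7,589 + $9,156 + $5,503 + $4,970 + $8,439 + $11,783 = $97,990.
$97,990 ≤ $100,000, so Band 1 applies.

Band 1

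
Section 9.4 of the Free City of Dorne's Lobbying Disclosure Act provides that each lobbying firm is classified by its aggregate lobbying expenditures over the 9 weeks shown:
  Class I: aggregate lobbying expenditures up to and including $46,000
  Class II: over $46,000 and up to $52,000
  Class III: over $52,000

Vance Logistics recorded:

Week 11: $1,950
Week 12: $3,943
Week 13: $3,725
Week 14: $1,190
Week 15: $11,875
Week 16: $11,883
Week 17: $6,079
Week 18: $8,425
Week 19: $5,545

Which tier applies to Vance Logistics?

Class III

Aggregate lobbying expenditures: $1,950 + $3,943 + $3,725 + $1,190 + $11,875 + $11,883 + $6,079 + $8,425 + $5,545 = $54,615.
$54,615 > $52,000, so Class III applies.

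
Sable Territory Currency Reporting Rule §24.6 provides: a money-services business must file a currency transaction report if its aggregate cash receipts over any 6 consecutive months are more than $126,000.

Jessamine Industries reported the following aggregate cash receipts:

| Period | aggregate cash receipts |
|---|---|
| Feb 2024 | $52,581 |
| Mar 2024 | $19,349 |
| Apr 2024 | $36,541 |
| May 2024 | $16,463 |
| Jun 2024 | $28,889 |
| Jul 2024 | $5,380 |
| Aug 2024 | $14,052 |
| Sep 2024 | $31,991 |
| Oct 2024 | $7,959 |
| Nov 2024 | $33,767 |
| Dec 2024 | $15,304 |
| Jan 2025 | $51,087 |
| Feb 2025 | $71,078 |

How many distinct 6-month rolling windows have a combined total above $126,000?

4

Feb 2024–Jul 2024: $52,581 + $19,349 + $36,541 + $16,463 + $28,889 + $5,380 = $159,203 (over)
Mar 2024–Aug 2024: $19,349 + $36,541 + $16,463 + $28,889 + $5,380 + $14,052 = $120,674 (under)
Apr 2024–Sep 2024: $36,541 + $16,463 + $28,889 + $5,380 + $14,052 + $31,991 = $133,316 (over)
May 2024–Oct 2024: $16,463 + $28,889 + $5,380 + $14,052 + $31,991 + $7,959 = $104,734 (under)
Jun 2024–Nov 2024: $28,889 + $5,380 + $14,052 + $31,991 + $7,959 + $33,767 = $122,038 (under)
Jul 2024–Dec 2024: $5,380 + $14,052 + $31,991 + $7,959 + $33,767 + $15,304 = $108,453 (under)
Aug 2024–Jan 2025: $14,052 + $31,991 + $7,959 + $33,767 + $15,304 + $51,087 = $154,160 (over)
Sep 2024–Feb 2025: $31,991 + $7,959 + $33,767 + $15,304 + $51,087 + $71,078 = $211,186 (over)
4 windows exceed the threshold.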